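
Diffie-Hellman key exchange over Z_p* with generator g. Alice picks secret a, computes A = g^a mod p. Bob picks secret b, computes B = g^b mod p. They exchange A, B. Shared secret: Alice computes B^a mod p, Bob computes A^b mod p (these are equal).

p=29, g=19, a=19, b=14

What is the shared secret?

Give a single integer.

Answer: 28

Derivation:
A = 19^19 mod 29  (bits of 19 = 10011)
  bit 0 = 1: r = r^2 * 19 mod 29 = 1^2 * 19 = 1*19 = 19
  bit 1 = 0: r = r^2 mod 29 = 19^2 = 13
  bit 2 = 0: r = r^2 mod 29 = 13^2 = 24
  bit 3 = 1: r = r^2 * 19 mod 29 = 24^2 * 19 = 25*19 = 11
  bit 4 = 1: r = r^2 * 19 mod 29 = 11^2 * 19 = 5*19 = 8
  -> A = 8
B = 19^14 mod 29  (bits of 14 = 1110)
  bit 0 = 1: r = r^2 * 19 mod 29 = 1^2 * 19 = 1*19 = 19
  bit 1 = 1: r = r^2 * 19 mod 29 = 19^2 * 19 = 13*19 = 15
  bit 2 = 1: r = r^2 * 19 mod 29 = 15^2 * 19 = 22*19 = 12
  bit 3 = 0: r = r^2 mod 29 = 12^2 = 28
  -> B = 28
s = B^a = 28^19 mod 29  (bits of 19 = 10011)
  bit 0 = 1: r = r^2 * 28 mod 29 = 1^2 * 28 = 1*28 = 28
  bit 1 = 0: r = r^2 mod 29 = 28^2 = 1
  bit 2 = 0: r = r^2 mod 29 = 1^2 = 1
  bit 3 = 1: r = r^2 * 28 mod 29 = 1^2 * 28 = 1*28 = 28
  bit 4 = 1: r = r^2 * 28 mod 29 = 28^2 * 28 = 1*28 = 28
  -> s = B^a = 28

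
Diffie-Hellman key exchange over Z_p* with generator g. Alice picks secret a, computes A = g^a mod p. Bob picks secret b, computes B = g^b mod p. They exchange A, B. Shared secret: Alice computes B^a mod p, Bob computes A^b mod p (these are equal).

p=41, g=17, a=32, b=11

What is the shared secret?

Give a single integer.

Answer: 18

Derivation:
A = 17^32 mod 41  (bits of 32 = 100000)
  bit 0 = 1: r = r^2 * 17 mod 41 = 1^2 * 17 = 1*17 = 17
  bit 1 = 0: r = r^2 mod 41 = 17^2 = 2
  bit 2 = 0: r = r^2 mod 41 = 2^2 = 4
  bit 3 = 0: r = r^2 mod 41 = 4^2 = 16
  bit 4 = 0: r = r^2 mod 41 = 16^2 = 10
  bit 5 = 0: r = r^2 mod 41 = 10^2 = 18
  -> A = 18
B = 17^11 mod 41  (bits of 11 = 1011)
  bit 0 = 1: r = r^2 * 17 mod 41 = 1^2 * 17 = 1*17 = 17
  bit 1 = 0: r = r^2 mod 41 = 17^2 = 2
  bit 2 = 1: r = r^2 * 17 mod 41 = 2^2 * 17 = 4*17 = 27
  bit 3 = 1: r = r^2 * 17 mod 41 = 27^2 * 17 = 32*17 = 11
  -> B = 11
s = B^a = 11^32 mod 41  (bits of 32 = 100000)
  bit 0 = 1: r = r^2 * 11 mod 41 = 1^2 * 11 = 1*11 = 11
  bit 1 = 0: r = r^2 mod 41 = 11^2 = 39
  bit 2 = 0: r = r^2 mod 41 = 39^2 = 4
  bit 3 = 0: r = r^2 mod 41 = 4^2 = 16
  bit 4 = 0: r = r^2 mod 41 = 16^2 = 10
  bit 5 = 0: r = r^2 mod 41 = 10^2 = 18
  -> s = B^a = 18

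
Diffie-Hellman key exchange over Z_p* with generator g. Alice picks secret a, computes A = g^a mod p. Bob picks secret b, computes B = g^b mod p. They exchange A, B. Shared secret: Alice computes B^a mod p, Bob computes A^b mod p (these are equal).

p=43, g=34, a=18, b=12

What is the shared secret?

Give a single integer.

Answer: 4

Derivation:
A = 34^18 mod 43  (bits of 18 = 10010)
  bit 0 = 1: r = r^2 * 34 mod 43 = 1^2 * 34 = 1*34 = 34
  bit 1 = 0: r = r^2 mod 43 = 34^2 = 38
  bit 2 = 0: r = r^2 mod 43 = 38^2 = 25
  bit 3 = 1: r = r^2 * 34 mod 43 = 25^2 * 34 = 23*34 = 8
  bit 4 = 0: r = r^2 mod 43 = 8^2 = 21
  -> A = 21
B = 34^12 mod 43  (bits of 12 = 1100)
  bit 0 = 1: r = r^2 * 34 mod 43 = 1^2 * 34 = 1*34 = 34
  bit 1 = 1: r = r^2 * 34 mod 43 = 34^2 * 34 = 38*34 = 2
  bit 2 = 0: r = r^2 mod 43 = 2^2 = 4
  bit 3 = 0: r = r^2 mod 43 = 4^2 = 16
  -> B = 16
s = B^a = 16^18 mod 43  (bits of 18 = 10010)
  bit 0 = 1: r = r^2 * 16 mod 43 = 1^2 * 16 = 1*16 = 16
  bit 1 = 0: r = r^2 mod 43 = 16^2 = 41
  bit 2 = 0: r = r^2 mod 43 = 41^2 = 4
  bit 3 = 1: r = r^2 * 16 mod 43 = 4^2 * 16 = 16*16 = 41
  bit 4 = 0: r = r^2 mod 43 = 41^2 = 4
  -> s = B^a = 4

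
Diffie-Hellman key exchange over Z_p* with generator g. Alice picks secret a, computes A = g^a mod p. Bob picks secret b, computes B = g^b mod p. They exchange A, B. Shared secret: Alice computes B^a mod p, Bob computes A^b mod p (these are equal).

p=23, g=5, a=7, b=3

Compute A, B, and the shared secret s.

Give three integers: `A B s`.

Answer: 17 10 14

Derivation:
A = 5^7 mod 23  (bits of 7 = 111)
  bit 0 = 1: r = r^2 * 5 mod 23 = 1^2 * 5 = 1*5 = 5
  bit 1 = 1: r = r^2 * 5 mod 23 = 5^2 * 5 = 2*5 = 10
  bit 2 = 1: r = r^2 * 5 mod 23 = 10^2 * 5 = 8*5 = 17
  -> A = 17
B = 5^3 mod 23  (bits of 3 = 11)
  bit 0 = 1: r = r^2 * 5 mod 23 = 1^2 * 5 = 1*5 = 5
  bit 1 = 1: r = r^2 * 5 mod 23 = 5^2 * 5 = 2*5 = 10
  -> B = 10
s = B^a = 10^7 mod 23  (bits of 7 = 111)
  bit 0 = 1: r = r^2 * 10 mod 23 = 1^2 * 10 = 1*10 = 10
  bit 1 = 1: r = r^2 * 10 mod 23 = 10^2 * 10 = 8*10 = 11
  bit 2 = 1: r = r^2 * 10 mod 23 = 11^2 * 10 = 6*10 = 14
  -> s = B^a = 14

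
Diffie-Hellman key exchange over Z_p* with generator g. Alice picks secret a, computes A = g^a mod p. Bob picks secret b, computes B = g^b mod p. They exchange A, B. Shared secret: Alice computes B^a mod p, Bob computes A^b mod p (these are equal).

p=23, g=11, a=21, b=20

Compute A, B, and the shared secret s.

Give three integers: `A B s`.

Answer: 21 4 6

Derivation:
A = 11^21 mod 23  (bits of 21 = 10101)
  bit 0 = 1: r = r^2 * 11 mod 23 = 1^2 * 11 = 1*11 = 11
  bit 1 = 0: r = r^2 mod 23 = 11^2 = 6
  bit 2 = 1: r = r^2 * 11 mod 23 = 6^2 * 11 = 13*11 = 5
  bit 3 = 0: r = r^2 mod 23 = 5^2 = 2
  bit 4 = 1: r = r^2 * 11 mod 23 = 2^2 * 11 = 4*11 = 21
  -> A = 21
B = 11^20 mod 23  (bits of 20 = 10100)
  bit 0 = 1: r = r^2 * 11 mod 23 = 1^2 * 11 = 1*11 = 11
  bit 1 = 0: r = r^2 mod 23 = 11^2 = 6
  bit 2 = 1: r = r^2 * 11 mod 23 = 6^2 * 11 = 13*11 = 5
  bit 3 = 0: r = r^2 mod 23 = 5^2 = 2
  bit 4 = 0: r = r^2 mod 23 = 2^2 = 4
  -> B = 4
s = B^a = 4^21 mod 23  (bits of 21 = 10101)
  bit 0 = 1: r = r^2 * 4 mod 23 = 1^2 * 4 = 1*4 = 4
  bit 1 = 0: r = r^2 mod 23 = 4^2 = 16
  bit 2 = 1: r = r^2 * 4 mod 23 = 16^2 * 4 = 3*4 = 12
  bit 3 = 0: r = r^2 mod 23 = 12^2 = 6
  bit 4 = 1: r = r^2 * 4 mod 23 = 6^2 * 4 = 13*4 = 6
  -> s = B^a = 6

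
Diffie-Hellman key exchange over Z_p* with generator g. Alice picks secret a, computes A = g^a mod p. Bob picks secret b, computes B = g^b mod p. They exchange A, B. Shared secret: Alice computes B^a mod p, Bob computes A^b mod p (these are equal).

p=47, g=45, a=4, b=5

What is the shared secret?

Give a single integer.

A = 45^4 mod 47  (bits of 4 = 100)
  bit 0 = 1: r = r^2 * 45 mod 47 = 1^2 * 45 = 1*45 = 45
  bit 1 = 0: r = r^2 mod 47 = 45^2 = 4
  bit 2 = 0: r = r^2 mod 47 = 4^2 = 16
  -> A = 16
B = 45^5 mod 47  (bits of 5 = 101)
  bit 0 = 1: r = r^2 * 45 mod 47 = 1^2 * 45 = 1*45 = 45
  bit 1 = 0: r = r^2 mod 47 = 45^2 = 4
  bit 2 = 1: r = r^2 * 45 mod 47 = 4^2 * 45 = 16*45 = 15
  -> B = 15
s = B^a = 15^4 mod 47  (bits of 4 = 100)
  bit 0 = 1: r = r^2 * 15 mod 47 = 1^2 * 15 = 1*15 = 15
  bit 1 = 0: r = r^2 mod 47 = 15^2 = 37
  bit 2 = 0: r = r^2 mod 47 = 37^2 = 6
  -> s = B^a = 6

Answer: 6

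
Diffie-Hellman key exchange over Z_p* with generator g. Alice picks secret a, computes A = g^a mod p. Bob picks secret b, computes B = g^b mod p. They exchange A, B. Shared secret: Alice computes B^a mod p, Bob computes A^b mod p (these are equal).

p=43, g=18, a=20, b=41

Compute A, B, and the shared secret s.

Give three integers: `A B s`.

A = 18^20 mod 43  (bits of 20 = 10100)
  bit 0 = 1: r = r^2 * 18 mod 43 = 1^2 * 18 = 1*18 = 18
  bit 1 = 0: r = r^2 mod 43 = 18^2 = 23
  bit 2 = 1: r = r^2 * 18 mod 43 = 23^2 * 18 = 13*18 = 19
  bit 3 = 0: r = r^2 mod 43 = 19^2 = 17
  bit 4 = 0: r = r^2 mod 43 = 17^2 = 31
  -> A = 31
B = 18^41 mod 43  (bits of 41 = 101001)
  bit 0 = 1: r = r^2 * 18 mod 43 = 1^2 * 18 = 1*18 = 18
  bit 1 = 0: r = r^2 mod 43 = 18^2 = 23
  bit 2 = 1: r = r^2 * 18 mod 43 = 23^2 * 18 = 13*18 = 19
  bit 3 = 0: r = r^2 mod 43 = 19^2 = 17
  bit 4 = 0: r = r^2 mod 43 = 17^2 = 31
  bit 5 = 1: r = r^2 * 18 mod 43 = 31^2 * 18 = 15*18 = 12
  -> B = 12
s = B^a = 12^20 mod 43  (bits of 20 = 10100)
  bit 0 = 1: r = r^2 * 12 mod 43 = 1^2 * 12 = 1*12 = 12
  bit 1 = 0: r = r^2 mod 43 = 12^2 = 15
  bit 2 = 1: r = r^2 * 12 mod 43 = 15^2 * 12 = 10*12 = 34
  bit 3 = 0: r = r^2 mod 43 = 34^2 = 38
  bit 4 = 0: r = r^2 mod 43 = 38^2 = 25
  -> s = B^a = 25

Answer: 31 12 25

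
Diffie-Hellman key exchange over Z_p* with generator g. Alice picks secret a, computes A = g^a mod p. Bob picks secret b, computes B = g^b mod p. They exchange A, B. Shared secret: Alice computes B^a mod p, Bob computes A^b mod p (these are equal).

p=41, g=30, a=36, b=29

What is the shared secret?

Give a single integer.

A = 30^36 mod 41  (bits of 36 = 100100)
  bit 0 = 1: r = r^2 * 30 mod 41 = 1^2 * 30 = 1*30 = 30
  bit 1 = 0: r = r^2 mod 41 = 30^2 = 39
  bit 2 = 0: r = r^2 mod 41 = 39^2 = 4
  bit 3 = 1: r = r^2 * 30 mod 41 = 4^2 * 30 = 16*30 = 29
  bit 4 = 0: r = r^2 mod 41 = 29^2 = 21
  bit 5 = 0: r = r^2 mod 41 = 21^2 = 31
  -> A = 31
B = 30^29 mod 41  (bits of 29 = 11101)
  bit 0 = 1: r = r^2 * 30 mod 41 = 1^2 * 30 = 1*30 = 30
  bit 1 = 1: r = r^2 * 30 mod 41 = 30^2 * 30 = 39*30 = 22
  bit 2 = 1: r = r^2 * 30 mod 41 = 22^2 * 30 = 33*30 = 6
  bit 3 = 0: r = r^2 mod 41 = 6^2 = 36
  bit 4 = 1: r = r^2 * 30 mod 41 = 36^2 * 30 = 25*30 = 12
  -> B = 12
s = B^a = 12^36 mod 41  (bits of 36 = 100100)
  bit 0 = 1: r = r^2 * 12 mod 41 = 1^2 * 12 = 1*12 = 12
  bit 1 = 0: r = r^2 mod 41 = 12^2 = 21
  bit 2 = 0: r = r^2 mod 41 = 21^2 = 31
  bit 3 = 1: r = r^2 * 12 mod 41 = 31^2 * 12 = 18*12 = 11
  bit 4 = 0: r = r^2 mod 41 = 11^2 = 39
  bit 5 = 0: r = r^2 mod 41 = 39^2 = 4
  -> s = B^a = 4

Answer: 4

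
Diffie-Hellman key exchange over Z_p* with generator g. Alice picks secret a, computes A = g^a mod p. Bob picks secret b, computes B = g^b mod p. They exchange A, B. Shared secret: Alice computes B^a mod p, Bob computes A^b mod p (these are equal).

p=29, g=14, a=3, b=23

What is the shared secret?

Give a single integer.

A = 14^3 mod 29  (bits of 3 = 11)
  bit 0 = 1: r = r^2 * 14 mod 29 = 1^2 * 14 = 1*14 = 14
  bit 1 = 1: r = r^2 * 14 mod 29 = 14^2 * 14 = 22*14 = 18
  -> A = 18
B = 14^23 mod 29  (bits of 23 = 10111)
  bit 0 = 1: r = r^2 * 14 mod 29 = 1^2 * 14 = 1*14 = 14
  bit 1 = 0: r = r^2 mod 29 = 14^2 = 22
  bit 2 = 1: r = r^2 * 14 mod 29 = 22^2 * 14 = 20*14 = 19
  bit 3 = 1: r = r^2 * 14 mod 29 = 19^2 * 14 = 13*14 = 8
  bit 4 = 1: r = r^2 * 14 mod 29 = 8^2 * 14 = 6*14 = 26
  -> B = 26
s = B^a = 26^3 mod 29  (bits of 3 = 11)
  bit 0 = 1: r = r^2 * 26 mod 29 = 1^2 * 26 = 1*26 = 26
  bit 1 = 1: r = r^2 * 26 mod 29 = 26^2 * 26 = 9*26 = 2
  -> s = B^a = 2

Answer: 2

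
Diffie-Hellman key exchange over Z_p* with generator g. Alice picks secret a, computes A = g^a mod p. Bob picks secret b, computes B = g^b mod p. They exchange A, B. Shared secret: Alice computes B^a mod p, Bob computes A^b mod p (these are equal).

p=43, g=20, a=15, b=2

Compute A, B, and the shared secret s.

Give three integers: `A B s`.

Answer: 32 13 35

Derivation:
A = 20^15 mod 43  (bits of 15 = 1111)
  bit 0 = 1: r = r^2 * 20 mod 43 = 1^2 * 20 = 1*20 = 20
  bit 1 = 1: r = r^2 * 20 mod 43 = 20^2 * 20 = 13*20 = 2
  bit 2 = 1: r = r^2 * 20 mod 43 = 2^2 * 20 = 4*20 = 37
  bit 3 = 1: r = r^2 * 20 mod 43 = 37^2 * 20 = 36*20 = 32
  -> A = 32
B = 20^2 mod 43  (bits of 2 = 10)
  bit 0 = 1: r = r^2 * 20 mod 43 = 1^2 * 20 = 1*20 = 20
  bit 1 = 0: r = r^2 mod 43 = 20^2 = 13
  -> B = 13
s = B^a = 13^15 mod 43  (bits of 15 = 1111)
  bit 0 = 1: r = r^2 * 13 mod 43 = 1^2 * 13 = 1*13 = 13
  bit 1 = 1: r = r^2 * 13 mod 43 = 13^2 * 13 = 40*13 = 4
  bit 2 = 1: r = r^2 * 13 mod 43 = 4^2 * 13 = 16*13 = 36
  bit 3 = 1: r = r^2 * 13 mod 43 = 36^2 * 13 = 6*13 = 35
  -> s = B^a = 35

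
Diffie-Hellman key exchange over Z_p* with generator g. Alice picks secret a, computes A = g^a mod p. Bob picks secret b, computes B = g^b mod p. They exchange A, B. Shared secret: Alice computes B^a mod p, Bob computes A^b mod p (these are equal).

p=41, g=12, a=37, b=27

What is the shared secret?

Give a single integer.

Answer: 24

Derivation:
A = 12^37 mod 41  (bits of 37 = 100101)
  bit 0 = 1: r = r^2 * 12 mod 41 = 1^2 * 12 = 1*12 = 12
  bit 1 = 0: r = r^2 mod 41 = 12^2 = 21
  bit 2 = 0: r = r^2 mod 41 = 21^2 = 31
  bit 3 = 1: r = r^2 * 12 mod 41 = 31^2 * 12 = 18*12 = 11
  bit 4 = 0: r = r^2 mod 41 = 11^2 = 39
  bit 5 = 1: r = r^2 * 12 mod 41 = 39^2 * 12 = 4*12 = 7
  -> A = 7
B = 12^27 mod 41  (bits of 27 = 11011)
  bit 0 = 1: r = r^2 * 12 mod 41 = 1^2 * 12 = 1*12 = 12
  bit 1 = 1: r = r^2 * 12 mod 41 = 12^2 * 12 = 21*12 = 6
  bit 2 = 0: r = r^2 mod 41 = 6^2 = 36
  bit 3 = 1: r = r^2 * 12 mod 41 = 36^2 * 12 = 25*12 = 13
  bit 4 = 1: r = r^2 * 12 mod 41 = 13^2 * 12 = 5*12 = 19
  -> B = 19
s = B^a = 19^37 mod 41  (bits of 37 = 100101)
  bit 0 = 1: r = r^2 * 19 mod 41 = 1^2 * 19 = 1*19 = 19
  bit 1 = 0: r = r^2 mod 41 = 19^2 = 33
  bit 2 = 0: r = r^2 mod 41 = 33^2 = 23
  bit 3 = 1: r = r^2 * 19 mod 41 = 23^2 * 19 = 37*19 = 6
  bit 4 = 0: r = r^2 mod 41 = 6^2 = 36
  bit 5 = 1: r = r^2 * 19 mod 41 = 36^2 * 19 = 25*19 = 24
  -> s = B^a = 24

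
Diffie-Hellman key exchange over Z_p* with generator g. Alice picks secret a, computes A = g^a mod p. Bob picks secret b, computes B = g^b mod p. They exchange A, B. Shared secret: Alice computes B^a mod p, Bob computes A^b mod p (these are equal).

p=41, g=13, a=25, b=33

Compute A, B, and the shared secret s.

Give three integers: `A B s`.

Answer: 3 30 3

Derivation:
A = 13^25 mod 41  (bits of 25 = 11001)
  bit 0 = 1: r = r^2 * 13 mod 41 = 1^2 * 13 = 1*13 = 13
  bit 1 = 1: r = r^2 * 13 mod 41 = 13^2 * 13 = 5*13 = 24
  bit 2 = 0: r = r^2 mod 41 = 24^2 = 2
  bit 3 = 0: r = r^2 mod 41 = 2^2 = 4
  bit 4 = 1: r = r^2 * 13 mod 41 = 4^2 * 13 = 16*13 = 3
  -> A = 3
B = 13^33 mod 41  (bits of 33 = 100001)
  bit 0 = 1: r = r^2 * 13 mod 41 = 1^2 * 13 = 1*13 = 13
  bit 1 = 0: r = r^2 mod 41 = 13^2 = 5
  bit 2 = 0: r = r^2 mod 41 = 5^2 = 25
  bit 3 = 0: r = r^2 mod 41 = 25^2 = 10
  bit 4 = 0: r = r^2 mod 41 = 10^2 = 18
  bit 5 = 1: r = r^2 * 13 mod 41 = 18^2 * 13 = 37*13 = 30
  -> B = 30
s = B^a = 30^25 mod 41  (bits of 25 = 11001)
  bit 0 = 1: r = r^2 * 30 mod 41 = 1^2 * 30 = 1*30 = 30
  bit 1 = 1: r = r^2 * 30 mod 41 = 30^2 * 30 = 39*30 = 22
  bit 2 = 0: r = r^2 mod 41 = 22^2 = 33
  bit 3 = 0: r = r^2 mod 41 = 33^2 = 23
  bit 4 = 1: r = r^2 * 30 mod 41 = 23^2 * 30 = 37*30 = 3
  -> s = B^a = 3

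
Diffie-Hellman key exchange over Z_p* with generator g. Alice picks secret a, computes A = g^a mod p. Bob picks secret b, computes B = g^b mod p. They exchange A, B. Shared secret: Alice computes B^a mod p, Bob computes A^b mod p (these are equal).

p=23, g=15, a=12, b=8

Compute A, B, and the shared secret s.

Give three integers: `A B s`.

Answer: 8 4 4

Derivation:
A = 15^12 mod 23  (bits of 12 = 1100)
  bit 0 = 1: r = r^2 * 15 mod 23 = 1^2 * 15 = 1*15 = 15
  bit 1 = 1: r = r^2 * 15 mod 23 = 15^2 * 15 = 18*15 = 17
  bit 2 = 0: r = r^2 mod 23 = 17^2 = 13
  bit 3 = 0: r = r^2 mod 23 = 13^2 = 8
  -> A = 8
B = 15^8 mod 23  (bits of 8 = 1000)
  bit 0 = 1: r = r^2 * 15 mod 23 = 1^2 * 15 = 1*15 = 15
  bit 1 = 0: r = r^2 mod 23 = 15^2 = 18
  bit 2 = 0: r = r^2 mod 23 = 18^2 = 2
  bit 3 = 0: r = r^2 mod 23 = 2^2 = 4
  -> B = 4
s = B^a = 4^12 mod 23  (bits of 12 = 1100)
  bit 0 = 1: r = r^2 * 4 mod 23 = 1^2 * 4 = 1*4 = 4
  bit 1 = 1: r = r^2 * 4 mod 23 = 4^2 * 4 = 16*4 = 18
  bit 2 = 0: r = r^2 mod 23 = 18^2 = 2
  bit 3 = 0: r = r^2 mod 23 = 2^2 = 4
  -> s = B^a = 4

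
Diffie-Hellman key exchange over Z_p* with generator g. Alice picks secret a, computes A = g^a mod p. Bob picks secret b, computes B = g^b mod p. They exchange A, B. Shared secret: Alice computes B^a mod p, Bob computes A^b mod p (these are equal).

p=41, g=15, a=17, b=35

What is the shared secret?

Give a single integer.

A = 15^17 mod 41  (bits of 17 = 10001)
  bit 0 = 1: r = r^2 * 15 mod 41 = 1^2 * 15 = 1*15 = 15
  bit 1 = 0: r = r^2 mod 41 = 15^2 = 20
  bit 2 = 0: r = r^2 mod 41 = 20^2 = 31
  bit 3 = 0: r = r^2 mod 41 = 31^2 = 18
  bit 4 = 1: r = r^2 * 15 mod 41 = 18^2 * 15 = 37*15 = 22
  -> A = 22
B = 15^35 mod 41  (bits of 35 = 100011)
  bit 0 = 1: r = r^2 * 15 mod 41 = 1^2 * 15 = 1*15 = 15
  bit 1 = 0: r = r^2 mod 41 = 15^2 = 20
  bit 2 = 0: r = r^2 mod 41 = 20^2 = 31
  bit 3 = 0: r = r^2 mod 41 = 31^2 = 18
  bit 4 = 1: r = r^2 * 15 mod 41 = 18^2 * 15 = 37*15 = 22
  bit 5 = 1: r = r^2 * 15 mod 41 = 22^2 * 15 = 33*15 = 3
  -> B = 3
s = B^a = 3^17 mod 41  (bits of 17 = 10001)
  bit 0 = 1: r = r^2 * 3 mod 41 = 1^2 * 3 = 1*3 = 3
  bit 1 = 0: r = r^2 mod 41 = 3^2 = 9
  bit 2 = 0: r = r^2 mod 41 = 9^2 = 40
  bit 3 = 0: r = r^2 mod 41 = 40^2 = 1
  bit 4 = 1: r = r^2 * 3 mod 41 = 1^2 * 3 = 1*3 = 3
  -> s = B^a = 3

Answer: 3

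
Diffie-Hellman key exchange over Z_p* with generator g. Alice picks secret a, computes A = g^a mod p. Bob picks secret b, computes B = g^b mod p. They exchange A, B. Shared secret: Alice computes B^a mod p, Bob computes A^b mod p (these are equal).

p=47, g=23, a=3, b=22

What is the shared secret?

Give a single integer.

Answer: 8

Derivation:
A = 23^3 mod 47  (bits of 3 = 11)
  bit 0 = 1: r = r^2 * 23 mod 47 = 1^2 * 23 = 1*23 = 23
  bit 1 = 1: r = r^2 * 23 mod 47 = 23^2 * 23 = 12*23 = 41
  -> A = 41
B = 23^22 mod 47  (bits of 22 = 10110)
  bit 0 = 1: r = r^2 * 23 mod 47 = 1^2 * 23 = 1*23 = 23
  bit 1 = 0: r = r^2 mod 47 = 23^2 = 12
  bit 2 = 1: r = r^2 * 23 mod 47 = 12^2 * 23 = 3*23 = 22
  bit 3 = 1: r = r^2 * 23 mod 47 = 22^2 * 23 = 14*23 = 40
  bit 4 = 0: r = r^2 mod 47 = 40^2 = 2
  -> B = 2
s = B^a = 2^3 mod 47  (bits of 3 = 11)
  bit 0 = 1: r = r^2 * 2 mod 47 = 1^2 * 2 = 1*2 = 2
  bit 1 = 1: r = r^2 * 2 mod 47 = 2^2 * 2 = 4*2 = 8
  -> s = B^a = 8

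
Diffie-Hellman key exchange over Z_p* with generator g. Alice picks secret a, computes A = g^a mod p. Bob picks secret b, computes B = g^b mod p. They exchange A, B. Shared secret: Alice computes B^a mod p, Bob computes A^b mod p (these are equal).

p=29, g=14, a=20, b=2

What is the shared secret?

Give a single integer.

A = 14^20 mod 29  (bits of 20 = 10100)
  bit 0 = 1: r = r^2 * 14 mod 29 = 1^2 * 14 = 1*14 = 14
  bit 1 = 0: r = r^2 mod 29 = 14^2 = 22
  bit 2 = 1: r = r^2 * 14 mod 29 = 22^2 * 14 = 20*14 = 19
  bit 3 = 0: r = r^2 mod 29 = 19^2 = 13
  bit 4 = 0: r = r^2 mod 29 = 13^2 = 24
  -> A = 24
B = 14^2 mod 29  (bits of 2 = 10)
  bit 0 = 1: r = r^2 * 14 mod 29 = 1^2 * 14 = 1*14 = 14
  bit 1 = 0: r = r^2 mod 29 = 14^2 = 22
  -> B = 22
s = B^a = 22^20 mod 29  (bits of 20 = 10100)
  bit 0 = 1: r = r^2 * 22 mod 29 = 1^2 * 22 = 1*22 = 22
  bit 1 = 0: r = r^2 mod 29 = 22^2 = 20
  bit 2 = 1: r = r^2 * 22 mod 29 = 20^2 * 22 = 23*22 = 13
  bit 3 = 0: r = r^2 mod 29 = 13^2 = 24
  bit 4 = 0: r = r^2 mod 29 = 24^2 = 25
  -> s = B^a = 25

Answer: 25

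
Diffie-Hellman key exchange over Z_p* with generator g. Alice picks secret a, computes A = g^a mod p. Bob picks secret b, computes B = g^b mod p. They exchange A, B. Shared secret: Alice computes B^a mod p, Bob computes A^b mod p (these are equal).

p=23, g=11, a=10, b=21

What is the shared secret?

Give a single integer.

Answer: 12

Derivation:
A = 11^10 mod 23  (bits of 10 = 1010)
  bit 0 = 1: r = r^2 * 11 mod 23 = 1^2 * 11 = 1*11 = 11
  bit 1 = 0: r = r^2 mod 23 = 11^2 = 6
  bit 2 = 1: r = r^2 * 11 mod 23 = 6^2 * 11 = 13*11 = 5
  bit 3 = 0: r = r^2 mod 23 = 5^2 = 2
  -> A = 2
B = 11^21 mod 23  (bits of 21 = 10101)
  bit 0 = 1: r = r^2 * 11 mod 23 = 1^2 * 11 = 1*11 = 11
  bit 1 = 0: r = r^2 mod 23 = 11^2 = 6
  bit 2 = 1: r = r^2 * 11 mod 23 = 6^2 * 11 = 13*11 = 5
  bit 3 = 0: r = r^2 mod 23 = 5^2 = 2
  bit 4 = 1: r = r^2 * 11 mod 23 = 2^2 * 11 = 4*11 = 21
  -> B = 21
s = B^a = 21^10 mod 23  (bits of 10 = 1010)
  bit 0 = 1: r = r^2 * 21 mod 23 = 1^2 * 21 = 1*21 = 21
  bit 1 = 0: r = r^2 mod 23 = 21^2 = 4
  bit 2 = 1: r = r^2 * 21 mod 23 = 4^2 * 21 = 16*21 = 14
  bit 3 = 0: r = r^2 mod 23 = 14^2 = 12
  -> s = B^a = 12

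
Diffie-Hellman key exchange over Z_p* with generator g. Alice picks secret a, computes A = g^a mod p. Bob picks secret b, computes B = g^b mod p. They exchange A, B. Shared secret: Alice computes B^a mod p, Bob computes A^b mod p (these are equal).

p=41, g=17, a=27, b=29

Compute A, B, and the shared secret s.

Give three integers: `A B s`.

A = 17^27 mod 41  (bits of 27 = 11011)
  bit 0 = 1: r = r^2 * 17 mod 41 = 1^2 * 17 = 1*17 = 17
  bit 1 = 1: r = r^2 * 17 mod 41 = 17^2 * 17 = 2*17 = 34
  bit 2 = 0: r = r^2 mod 41 = 34^2 = 8
  bit 3 = 1: r = r^2 * 17 mod 41 = 8^2 * 17 = 23*17 = 22
  bit 4 = 1: r = r^2 * 17 mod 41 = 22^2 * 17 = 33*17 = 28
  -> A = 28
B = 17^29 mod 41  (bits of 29 = 11101)
  bit 0 = 1: r = r^2 * 17 mod 41 = 1^2 * 17 = 1*17 = 17
  bit 1 = 1: r = r^2 * 17 mod 41 = 17^2 * 17 = 2*17 = 34
  bit 2 = 1: r = r^2 * 17 mod 41 = 34^2 * 17 = 8*17 = 13
  bit 3 = 0: r = r^2 mod 41 = 13^2 = 5
  bit 4 = 1: r = r^2 * 17 mod 41 = 5^2 * 17 = 25*17 = 15
  -> B = 15
s = B^a = 15^27 mod 41  (bits of 27 = 11011)
  bit 0 = 1: r = r^2 * 15 mod 41 = 1^2 * 15 = 1*15 = 15
  bit 1 = 1: r = r^2 * 15 mod 41 = 15^2 * 15 = 20*15 = 13
  bit 2 = 0: r = r^2 mod 41 = 13^2 = 5
  bit 3 = 1: r = r^2 * 15 mod 41 = 5^2 * 15 = 25*15 = 6
  bit 4 = 1: r = r^2 * 15 mod 41 = 6^2 * 15 = 36*15 = 7
  -> s = B^a = 7

Answer: 28 15 7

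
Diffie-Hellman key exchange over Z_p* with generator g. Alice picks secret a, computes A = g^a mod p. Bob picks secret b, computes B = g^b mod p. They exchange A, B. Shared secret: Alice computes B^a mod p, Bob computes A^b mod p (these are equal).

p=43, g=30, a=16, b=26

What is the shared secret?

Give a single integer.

Answer: 24

Derivation:
A = 30^16 mod 43  (bits of 16 = 10000)
  bit 0 = 1: r = r^2 * 30 mod 43 = 1^2 * 30 = 1*30 = 30
  bit 1 = 0: r = r^2 mod 43 = 30^2 = 40
  bit 2 = 0: r = r^2 mod 43 = 40^2 = 9
  bit 3 = 0: r = r^2 mod 43 = 9^2 = 38
  bit 4 = 0: r = r^2 mod 43 = 38^2 = 25
  -> A = 25
B = 30^26 mod 43  (bits of 26 = 11010)
  bit 0 = 1: r = r^2 * 30 mod 43 = 1^2 * 30 = 1*30 = 30
  bit 1 = 1: r = r^2 * 30 mod 43 = 30^2 * 30 = 40*30 = 39
  bit 2 = 0: r = r^2 mod 43 = 39^2 = 16
  bit 3 = 1: r = r^2 * 30 mod 43 = 16^2 * 30 = 41*30 = 26
  bit 4 = 0: r = r^2 mod 43 = 26^2 = 31
  -> B = 31
s = B^a = 31^16 mod 43  (bits of 16 = 10000)
  bit 0 = 1: r = r^2 * 31 mod 43 = 1^2 * 31 = 1*31 = 31
  bit 1 = 0: r = r^2 mod 43 = 31^2 = 15
  bit 2 = 0: r = r^2 mod 43 = 15^2 = 10
  bit 3 = 0: r = r^2 mod 43 = 10^2 = 14
  bit 4 = 0: r = r^2 mod 43 = 14^2 = 24
  -> s = B^a = 24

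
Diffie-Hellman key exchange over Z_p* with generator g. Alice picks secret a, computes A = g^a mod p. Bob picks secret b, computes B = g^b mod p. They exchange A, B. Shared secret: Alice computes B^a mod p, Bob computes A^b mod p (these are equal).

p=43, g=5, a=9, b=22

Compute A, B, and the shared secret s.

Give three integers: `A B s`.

Answer: 22 38 21

Derivation:
A = 5^9 mod 43  (bits of 9 = 1001)
  bit 0 = 1: r = r^2 * 5 mod 43 = 1^2 * 5 = 1*5 = 5
  bit 1 = 0: r = r^2 mod 43 = 5^2 = 25
  bit 2 = 0: r = r^2 mod 43 = 25^2 = 23
  bit 3 = 1: r = r^2 * 5 mod 43 = 23^2 * 5 = 13*5 = 22
  -> A = 22
B = 5^22 mod 43  (bits of 22 = 10110)
  bit 0 = 1: r = r^2 * 5 mod 43 = 1^2 * 5 = 1*5 = 5
  bit 1 = 0: r = r^2 mod 43 = 5^2 = 25
  bit 2 = 1: r = r^2 * 5 mod 43 = 25^2 * 5 = 23*5 = 29
  bit 3 = 1: r = r^2 * 5 mod 43 = 29^2 * 5 = 24*5 = 34
  bit 4 = 0: r = r^2 mod 43 = 34^2 = 38
  -> B = 38
s = B^a = 38^9 mod 43  (bits of 9 = 1001)
  bit 0 = 1: r = r^2 * 38 mod 43 = 1^2 * 38 = 1*38 = 38
  bit 1 = 0: r = r^2 mod 43 = 38^2 = 25
  bit 2 = 0: r = r^2 mod 43 = 25^2 = 23
  bit 3 = 1: r = r^2 * 38 mod 43 = 23^2 * 38 = 13*38 = 21
  -> s = B^a = 21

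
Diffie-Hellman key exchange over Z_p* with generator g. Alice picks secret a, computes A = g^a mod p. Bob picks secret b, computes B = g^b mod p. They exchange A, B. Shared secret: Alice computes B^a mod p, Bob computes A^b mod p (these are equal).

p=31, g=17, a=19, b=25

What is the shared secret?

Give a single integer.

Answer: 6

Derivation:
A = 17^19 mod 31  (bits of 19 = 10011)
  bit 0 = 1: r = r^2 * 17 mod 31 = 1^2 * 17 = 1*17 = 17
  bit 1 = 0: r = r^2 mod 31 = 17^2 = 10
  bit 2 = 0: r = r^2 mod 31 = 10^2 = 7
  bit 3 = 1: r = r^2 * 17 mod 31 = 7^2 * 17 = 18*17 = 27
  bit 4 = 1: r = r^2 * 17 mod 31 = 27^2 * 17 = 16*17 = 24
  -> A = 24
B = 17^25 mod 31  (bits of 25 = 11001)
  bit 0 = 1: r = r^2 * 17 mod 31 = 1^2 * 17 = 1*17 = 17
  bit 1 = 1: r = r^2 * 17 mod 31 = 17^2 * 17 = 10*17 = 15
  bit 2 = 0: r = r^2 mod 31 = 15^2 = 8
  bit 3 = 0: r = r^2 mod 31 = 8^2 = 2
  bit 4 = 1: r = r^2 * 17 mod 31 = 2^2 * 17 = 4*17 = 6
  -> B = 6
s = B^a = 6^19 mod 31  (bits of 19 = 10011)
  bit 0 = 1: r = r^2 * 6 mod 31 = 1^2 * 6 = 1*6 = 6
  bit 1 = 0: r = r^2 mod 31 = 6^2 = 5
  bit 2 = 0: r = r^2 mod 31 = 5^2 = 25
  bit 3 = 1: r = r^2 * 6 mod 31 = 25^2 * 6 = 5*6 = 30
  bit 4 = 1: r = r^2 * 6 mod 31 = 30^2 * 6 = 1*6 = 6
  -> s = B^a = 6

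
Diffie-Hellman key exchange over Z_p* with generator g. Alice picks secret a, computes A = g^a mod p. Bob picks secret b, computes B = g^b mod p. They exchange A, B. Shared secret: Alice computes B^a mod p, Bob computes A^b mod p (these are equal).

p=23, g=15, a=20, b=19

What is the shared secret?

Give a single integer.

A = 15^20 mod 23  (bits of 20 = 10100)
  bit 0 = 1: r = r^2 * 15 mod 23 = 1^2 * 15 = 1*15 = 15
  bit 1 = 0: r = r^2 mod 23 = 15^2 = 18
  bit 2 = 1: r = r^2 * 15 mod 23 = 18^2 * 15 = 2*15 = 7
  bit 3 = 0: r = r^2 mod 23 = 7^2 = 3
  bit 4 = 0: r = r^2 mod 23 = 3^2 = 9
  -> A = 9
B = 15^19 mod 23  (bits of 19 = 10011)
  bit 0 = 1: r = r^2 * 15 mod 23 = 1^2 * 15 = 1*15 = 15
  bit 1 = 0: r = r^2 mod 23 = 15^2 = 18
  bit 2 = 0: r = r^2 mod 23 = 18^2 = 2
  bit 3 = 1: r = r^2 * 15 mod 23 = 2^2 * 15 = 4*15 = 14
  bit 4 = 1: r = r^2 * 15 mod 23 = 14^2 * 15 = 12*15 = 19
  -> B = 19
s = B^a = 19^20 mod 23  (bits of 20 = 10100)
  bit 0 = 1: r = r^2 * 19 mod 23 = 1^2 * 19 = 1*19 = 19
  bit 1 = 0: r = r^2 mod 23 = 19^2 = 16
  bit 2 = 1: r = r^2 * 19 mod 23 = 16^2 * 19 = 3*19 = 11
  bit 3 = 0: r = r^2 mod 23 = 11^2 = 6
  bit 4 = 0: r = r^2 mod 23 = 6^2 = 13
  -> s = B^a = 13

Answer: 13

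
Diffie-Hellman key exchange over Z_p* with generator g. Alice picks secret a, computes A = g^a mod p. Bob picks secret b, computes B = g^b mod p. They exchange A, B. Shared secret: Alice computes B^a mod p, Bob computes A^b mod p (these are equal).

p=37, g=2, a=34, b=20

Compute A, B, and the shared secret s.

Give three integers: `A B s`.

A = 2^34 mod 37  (bits of 34 = 100010)
  bit 0 = 1: r = r^2 * 2 mod 37 = 1^2 * 2 = 1*2 = 2
  bit 1 = 0: r = r^2 mod 37 = 2^2 = 4
  bit 2 = 0: r = r^2 mod 37 = 4^2 = 16
  bit 3 = 0: r = r^2 mod 37 = 16^2 = 34
  bit 4 = 1: r = r^2 * 2 mod 37 = 34^2 * 2 = 9*2 = 18
  bit 5 = 0: r = r^2 mod 37 = 18^2 = 28
  -> A = 28
B = 2^20 mod 37  (bits of 20 = 10100)
  bit 0 = 1: r = r^2 * 2 mod 37 = 1^2 * 2 = 1*2 = 2
  bit 1 = 0: r = r^2 mod 37 = 2^2 = 4
  bit 2 = 1: r = r^2 * 2 mod 37 = 4^2 * 2 = 16*2 = 32
  bit 3 = 0: r = r^2 mod 37 = 32^2 = 25
  bit 4 = 0: r = r^2 mod 37 = 25^2 = 33
  -> B = 33
s = B^a = 33^34 mod 37  (bits of 34 = 100010)
  bit 0 = 1: r = r^2 * 33 mod 37 = 1^2 * 33 = 1*33 = 33
  bit 1 = 0: r = r^2 mod 37 = 33^2 = 16
  bit 2 = 0: r = r^2 mod 37 = 16^2 = 34
  bit 3 = 0: r = r^2 mod 37 = 34^2 = 9
  bit 4 = 1: r = r^2 * 33 mod 37 = 9^2 * 33 = 7*33 = 9
  bit 5 = 0: r = r^2 mod 37 = 9^2 = 7
  -> s = B^a = 7

Answer: 28 33 7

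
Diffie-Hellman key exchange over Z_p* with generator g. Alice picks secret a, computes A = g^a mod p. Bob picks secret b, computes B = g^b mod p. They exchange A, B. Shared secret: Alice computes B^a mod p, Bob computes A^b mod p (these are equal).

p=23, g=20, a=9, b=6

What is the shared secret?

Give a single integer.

A = 20^9 mod 23  (bits of 9 = 1001)
  bit 0 = 1: r = r^2 * 20 mod 23 = 1^2 * 20 = 1*20 = 20
  bit 1 = 0: r = r^2 mod 23 = 20^2 = 9
  bit 2 = 0: r = r^2 mod 23 = 9^2 = 12
  bit 3 = 1: r = r^2 * 20 mod 23 = 12^2 * 20 = 6*20 = 5
  -> A = 5
B = 20^6 mod 23  (bits of 6 = 110)
  bit 0 = 1: r = r^2 * 20 mod 23 = 1^2 * 20 = 1*20 = 20
  bit 1 = 1: r = r^2 * 20 mod 23 = 20^2 * 20 = 9*20 = 19
  bit 2 = 0: r = r^2 mod 23 = 19^2 = 16
  -> B = 16
s = B^a = 16^9 mod 23  (bits of 9 = 1001)
  bit 0 = 1: r = r^2 * 16 mod 23 = 1^2 * 16 = 1*16 = 16
  bit 1 = 0: r = r^2 mod 23 = 16^2 = 3
  bit 2 = 0: r = r^2 mod 23 = 3^2 = 9
  bit 3 = 1: r = r^2 * 16 mod 23 = 9^2 * 16 = 12*16 = 8
  -> s = B^a = 8

Answer: 8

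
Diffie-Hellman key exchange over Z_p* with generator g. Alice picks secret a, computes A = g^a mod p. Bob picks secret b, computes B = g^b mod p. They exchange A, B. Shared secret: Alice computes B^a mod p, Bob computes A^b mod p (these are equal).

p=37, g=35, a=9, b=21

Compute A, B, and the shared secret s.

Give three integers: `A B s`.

Answer: 6 8 6

Derivation:
A = 35^9 mod 37  (bits of 9 = 1001)
  bit 0 = 1: r = r^2 * 35 mod 37 = 1^2 * 35 = 1*35 = 35
  bit 1 = 0: r = r^2 mod 37 = 35^2 = 4
  bit 2 = 0: r = r^2 mod 37 = 4^2 = 16
  bit 3 = 1: r = r^2 * 35 mod 37 = 16^2 * 35 = 34*35 = 6
  -> A = 6
B = 35^21 mod 37  (bits of 21 = 10101)
  bit 0 = 1: r = r^2 * 35 mod 37 = 1^2 * 35 = 1*35 = 35
  bit 1 = 0: r = r^2 mod 37 = 35^2 = 4
  bit 2 = 1: r = r^2 * 35 mod 37 = 4^2 * 35 = 16*35 = 5
  bit 3 = 0: r = r^2 mod 37 = 5^2 = 25
  bit 4 = 1: r = r^2 * 35 mod 37 = 25^2 * 35 = 33*35 = 8
  -> B = 8
s = B^a = 8^9 mod 37  (bits of 9 = 1001)
  bit 0 = 1: r = r^2 * 8 mod 37 = 1^2 * 8 = 1*8 = 8
  bit 1 = 0: r = r^2 mod 37 = 8^2 = 27
  bit 2 = 0: r = r^2 mod 37 = 27^2 = 26
  bit 3 = 1: r = r^2 * 8 mod 37 = 26^2 * 8 = 10*8 = 6
  -> s = B^a = 6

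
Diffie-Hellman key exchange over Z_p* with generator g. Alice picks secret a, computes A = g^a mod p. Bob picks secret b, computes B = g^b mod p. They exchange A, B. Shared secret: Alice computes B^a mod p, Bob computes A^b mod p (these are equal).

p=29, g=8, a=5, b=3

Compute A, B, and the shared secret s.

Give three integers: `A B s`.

Answer: 27 19 21

Derivation:
A = 8^5 mod 29  (bits of 5 = 101)
  bit 0 = 1: r = r^2 * 8 mod 29 = 1^2 * 8 = 1*8 = 8
  bit 1 = 0: r = r^2 mod 29 = 8^2 = 6
  bit 2 = 1: r = r^2 * 8 mod 29 = 6^2 * 8 = 7*8 = 27
  -> A = 27
B = 8^3 mod 29  (bits of 3 = 11)
  bit 0 = 1: r = r^2 * 8 mod 29 = 1^2 * 8 = 1*8 = 8
  bit 1 = 1: r = r^2 * 8 mod 29 = 8^2 * 8 = 6*8 = 19
  -> B = 19
s = B^a = 19^5 mod 29  (bits of 5 = 101)
  bit 0 = 1: r = r^2 * 19 mod 29 = 1^2 * 19 = 1*19 = 19
  bit 1 = 0: r = r^2 mod 29 = 19^2 = 13
  bit 2 = 1: r = r^2 * 19 mod 29 = 13^2 * 19 = 24*19 = 21
  -> s = B^a = 21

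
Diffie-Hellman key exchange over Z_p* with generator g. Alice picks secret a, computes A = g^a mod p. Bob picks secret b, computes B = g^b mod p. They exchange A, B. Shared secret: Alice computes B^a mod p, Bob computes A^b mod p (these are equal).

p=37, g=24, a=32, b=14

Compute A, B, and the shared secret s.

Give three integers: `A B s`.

A = 24^32 mod 37  (bits of 32 = 100000)
  bit 0 = 1: r = r^2 * 24 mod 37 = 1^2 * 24 = 1*24 = 24
  bit 1 = 0: r = r^2 mod 37 = 24^2 = 21
  bit 2 = 0: r = r^2 mod 37 = 21^2 = 34
  bit 3 = 0: r = r^2 mod 37 = 34^2 = 9
  bit 4 = 0: r = r^2 mod 37 = 9^2 = 7
  bit 5 = 0: r = r^2 mod 37 = 7^2 = 12
  -> A = 12
B = 24^14 mod 37  (bits of 14 = 1110)
  bit 0 = 1: r = r^2 * 24 mod 37 = 1^2 * 24 = 1*24 = 24
  bit 1 = 1: r = r^2 * 24 mod 37 = 24^2 * 24 = 21*24 = 23
  bit 2 = 1: r = r^2 * 24 mod 37 = 23^2 * 24 = 11*24 = 5
  bit 3 = 0: r = r^2 mod 37 = 5^2 = 25
  -> B = 25
s = B^a = 25^32 mod 37  (bits of 32 = 100000)
  bit 0 = 1: r = r^2 * 25 mod 37 = 1^2 * 25 = 1*25 = 25
  bit 1 = 0: r = r^2 mod 37 = 25^2 = 33
  bit 2 = 0: r = r^2 mod 37 = 33^2 = 16
  bit 3 = 0: r = r^2 mod 37 = 16^2 = 34
  bit 4 = 0: r = r^2 mod 37 = 34^2 = 9
  bit 5 = 0: r = r^2 mod 37 = 9^2 = 7
  -> s = B^a = 7

Answer: 12 25 7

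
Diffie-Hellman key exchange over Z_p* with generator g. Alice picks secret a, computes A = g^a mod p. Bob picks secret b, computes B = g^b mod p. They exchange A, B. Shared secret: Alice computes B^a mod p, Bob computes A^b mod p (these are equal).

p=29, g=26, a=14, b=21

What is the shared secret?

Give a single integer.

A = 26^14 mod 29  (bits of 14 = 1110)
  bit 0 = 1: r = r^2 * 26 mod 29 = 1^2 * 26 = 1*26 = 26
  bit 1 = 1: r = r^2 * 26 mod 29 = 26^2 * 26 = 9*26 = 2
  bit 2 = 1: r = r^2 * 26 mod 29 = 2^2 * 26 = 4*26 = 17
  bit 3 = 0: r = r^2 mod 29 = 17^2 = 28
  -> A = 28
B = 26^21 mod 29  (bits of 21 = 10101)
  bit 0 = 1: r = r^2 * 26 mod 29 = 1^2 * 26 = 1*26 = 26
  bit 1 = 0: r = r^2 mod 29 = 26^2 = 9
  bit 2 = 1: r = r^2 * 26 mod 29 = 9^2 * 26 = 23*26 = 18
  bit 3 = 0: r = r^2 mod 29 = 18^2 = 5
  bit 4 = 1: r = r^2 * 26 mod 29 = 5^2 * 26 = 25*26 = 12
  -> B = 12
s = B^a = 12^14 mod 29  (bits of 14 = 1110)
  bit 0 = 1: r = r^2 * 12 mod 29 = 1^2 * 12 = 1*12 = 12
  bit 1 = 1: r = r^2 * 12 mod 29 = 12^2 * 12 = 28*12 = 17
  bit 2 = 1: r = r^2 * 12 mod 29 = 17^2 * 12 = 28*12 = 17
  bit 3 = 0: r = r^2 mod 29 = 17^2 = 28
  -> s = B^a = 28

Answer: 28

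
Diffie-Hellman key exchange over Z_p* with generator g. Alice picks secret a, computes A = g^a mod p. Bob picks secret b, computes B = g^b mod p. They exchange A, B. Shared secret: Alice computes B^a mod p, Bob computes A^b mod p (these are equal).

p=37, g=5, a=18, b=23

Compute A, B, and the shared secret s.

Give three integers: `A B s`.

A = 5^18 mod 37  (bits of 18 = 10010)
  bit 0 = 1: r = r^2 * 5 mod 37 = 1^2 * 5 = 1*5 = 5
  bit 1 = 0: r = r^2 mod 37 = 5^2 = 25
  bit 2 = 0: r = r^2 mod 37 = 25^2 = 33
  bit 3 = 1: r = r^2 * 5 mod 37 = 33^2 * 5 = 16*5 = 6
  bit 4 = 0: r = r^2 mod 37 = 6^2 = 36
  -> A = 36
B = 5^23 mod 37  (bits of 23 = 10111)
  bit 0 = 1: r = r^2 * 5 mod 37 = 1^2 * 5 = 1*5 = 5
  bit 1 = 0: r = r^2 mod 37 = 5^2 = 25
  bit 2 = 1: r = r^2 * 5 mod 37 = 25^2 * 5 = 33*5 = 17
  bit 3 = 1: r = r^2 * 5 mod 37 = 17^2 * 5 = 30*5 = 2
  bit 4 = 1: r = r^2 * 5 mod 37 = 2^2 * 5 = 4*5 = 20
  -> B = 20
s = B^a = 20^18 mod 37  (bits of 18 = 10010)
  bit 0 = 1: r = r^2 * 20 mod 37 = 1^2 * 20 = 1*20 = 20
  bit 1 = 0: r = r^2 mod 37 = 20^2 = 30
  bit 2 = 0: r = r^2 mod 37 = 30^2 = 12
  bit 3 = 1: r = r^2 * 20 mod 37 = 12^2 * 20 = 33*20 = 31
  bit 4 = 0: r = r^2 mod 37 = 31^2 = 36
  -> s = B^a = 36

Answer: 36 20 36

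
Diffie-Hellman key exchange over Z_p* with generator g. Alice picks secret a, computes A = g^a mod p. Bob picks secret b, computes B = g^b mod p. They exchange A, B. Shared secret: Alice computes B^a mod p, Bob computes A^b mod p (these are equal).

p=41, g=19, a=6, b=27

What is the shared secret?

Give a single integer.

Answer: 33

Derivation:
A = 19^6 mod 41  (bits of 6 = 110)
  bit 0 = 1: r = r^2 * 19 mod 41 = 1^2 * 19 = 1*19 = 19
  bit 1 = 1: r = r^2 * 19 mod 41 = 19^2 * 19 = 33*19 = 12
  bit 2 = 0: r = r^2 mod 41 = 12^2 = 21
  -> A = 21
B = 19^27 mod 41  (bits of 27 = 11011)
  bit 0 = 1: r = r^2 * 19 mod 41 = 1^2 * 19 = 1*19 = 19
  bit 1 = 1: r = r^2 * 19 mod 41 = 19^2 * 19 = 33*19 = 12
  bit 2 = 0: r = r^2 mod 41 = 12^2 = 21
  bit 3 = 1: r = r^2 * 19 mod 41 = 21^2 * 19 = 31*19 = 15
  bit 4 = 1: r = r^2 * 19 mod 41 = 15^2 * 19 = 20*19 = 11
  -> B = 11
s = B^a = 11^6 mod 41  (bits of 6 = 110)
  bit 0 = 1: r = r^2 * 11 mod 41 = 1^2 * 11 = 1*11 = 11
  bit 1 = 1: r = r^2 * 11 mod 41 = 11^2 * 11 = 39*11 = 19
  bit 2 = 0: r = r^2 mod 41 = 19^2 = 33
  -> s = B^a = 33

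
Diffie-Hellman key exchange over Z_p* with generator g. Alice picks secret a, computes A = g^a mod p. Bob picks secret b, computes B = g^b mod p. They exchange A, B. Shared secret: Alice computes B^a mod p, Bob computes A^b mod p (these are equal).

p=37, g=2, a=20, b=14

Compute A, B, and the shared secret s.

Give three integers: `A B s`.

A = 2^20 mod 37  (bits of 20 = 10100)
  bit 0 = 1: r = r^2 * 2 mod 37 = 1^2 * 2 = 1*2 = 2
  bit 1 = 0: r = r^2 mod 37 = 2^2 = 4
  bit 2 = 1: r = r^2 * 2 mod 37 = 4^2 * 2 = 16*2 = 32
  bit 3 = 0: r = r^2 mod 37 = 32^2 = 25
  bit 4 = 0: r = r^2 mod 37 = 25^2 = 33
  -> A = 33
B = 2^14 mod 37  (bits of 14 = 1110)
  bit 0 = 1: r = r^2 * 2 mod 37 = 1^2 * 2 = 1*2 = 2
  bit 1 = 1: r = r^2 * 2 mod 37 = 2^2 * 2 = 4*2 = 8
  bit 2 = 1: r = r^2 * 2 mod 37 = 8^2 * 2 = 27*2 = 17
  bit 3 = 0: r = r^2 mod 37 = 17^2 = 30
  -> B = 30
s = B^a = 30^20 mod 37  (bits of 20 = 10100)
  bit 0 = 1: r = r^2 * 30 mod 37 = 1^2 * 30 = 1*30 = 30
  bit 1 = 0: r = r^2 mod 37 = 30^2 = 12
  bit 2 = 1: r = r^2 * 30 mod 37 = 12^2 * 30 = 33*30 = 28
  bit 3 = 0: r = r^2 mod 37 = 28^2 = 7
  bit 4 = 0: r = r^2 mod 37 = 7^2 = 12
  -> s = B^a = 12

Answer: 33 30 12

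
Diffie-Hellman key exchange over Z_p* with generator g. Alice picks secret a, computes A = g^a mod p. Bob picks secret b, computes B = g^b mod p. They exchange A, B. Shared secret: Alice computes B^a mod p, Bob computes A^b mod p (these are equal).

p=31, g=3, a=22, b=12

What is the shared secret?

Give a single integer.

A = 3^22 mod 31  (bits of 22 = 10110)
  bit 0 = 1: r = r^2 * 3 mod 31 = 1^2 * 3 = 1*3 = 3
  bit 1 = 0: r = r^2 mod 31 = 3^2 = 9
  bit 2 = 1: r = r^2 * 3 mod 31 = 9^2 * 3 = 19*3 = 26
  bit 3 = 1: r = r^2 * 3 mod 31 = 26^2 * 3 = 25*3 = 13
  bit 4 = 0: r = r^2 mod 31 = 13^2 = 14
  -> A = 14
B = 3^12 mod 31  (bits of 12 = 1100)
  bit 0 = 1: r = r^2 * 3 mod 31 = 1^2 * 3 = 1*3 = 3
  bit 1 = 1: r = r^2 * 3 mod 31 = 3^2 * 3 = 9*3 = 27
  bit 2 = 0: r = r^2 mod 31 = 27^2 = 16
  bit 3 = 0: r = r^2 mod 31 = 16^2 = 8
  -> B = 8
s = B^a = 8^22 mod 31  (bits of 22 = 10110)
  bit 0 = 1: r = r^2 * 8 mod 31 = 1^2 * 8 = 1*8 = 8
  bit 1 = 0: r = r^2 mod 31 = 8^2 = 2
  bit 2 = 1: r = r^2 * 8 mod 31 = 2^2 * 8 = 4*8 = 1
  bit 3 = 1: r = r^2 * 8 mod 31 = 1^2 * 8 = 1*8 = 8
  bit 4 = 0: r = r^2 mod 31 = 8^2 = 2
  -> s = B^a = 2

Answer: 2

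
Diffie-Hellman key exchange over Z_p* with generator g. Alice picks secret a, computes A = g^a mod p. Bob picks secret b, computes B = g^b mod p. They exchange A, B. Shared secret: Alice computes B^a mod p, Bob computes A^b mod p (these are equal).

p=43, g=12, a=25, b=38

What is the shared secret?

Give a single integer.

Answer: 9

Derivation:
A = 12^25 mod 43  (bits of 25 = 11001)
  bit 0 = 1: r = r^2 * 12 mod 43 = 1^2 * 12 = 1*12 = 12
  bit 1 = 1: r = r^2 * 12 mod 43 = 12^2 * 12 = 15*12 = 8
  bit 2 = 0: r = r^2 mod 43 = 8^2 = 21
  bit 3 = 0: r = r^2 mod 43 = 21^2 = 11
  bit 4 = 1: r = r^2 * 12 mod 43 = 11^2 * 12 = 35*12 = 33
  -> A = 33
B = 12^38 mod 43  (bits of 38 = 100110)
  bit 0 = 1: r = r^2 * 12 mod 43 = 1^2 * 12 = 1*12 = 12
  bit 1 = 0: r = r^2 mod 43 = 12^2 = 15
  bit 2 = 0: r = r^2 mod 43 = 15^2 = 10
  bit 3 = 1: r = r^2 * 12 mod 43 = 10^2 * 12 = 14*12 = 39
  bit 4 = 1: r = r^2 * 12 mod 43 = 39^2 * 12 = 16*12 = 20
  bit 5 = 0: r = r^2 mod 43 = 20^2 = 13
  -> B = 13
s = B^a = 13^25 mod 43  (bits of 25 = 11001)
  bit 0 = 1: r = r^2 * 13 mod 43 = 1^2 * 13 = 1*13 = 13
  bit 1 = 1: r = r^2 * 13 mod 43 = 13^2 * 13 = 40*13 = 4
  bit 2 = 0: r = r^2 mod 43 = 4^2 = 16
  bit 3 = 0: r = r^2 mod 43 = 16^2 = 41
  bit 4 = 1: r = r^2 * 13 mod 43 = 41^2 * 13 = 4*13 = 9
  -> s = B^a = 9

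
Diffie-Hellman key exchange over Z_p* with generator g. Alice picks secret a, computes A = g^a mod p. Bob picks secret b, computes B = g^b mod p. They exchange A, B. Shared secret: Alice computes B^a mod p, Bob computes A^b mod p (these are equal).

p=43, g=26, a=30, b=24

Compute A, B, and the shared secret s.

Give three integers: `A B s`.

A = 26^30 mod 43  (bits of 30 = 11110)
  bit 0 = 1: r = r^2 * 26 mod 43 = 1^2 * 26 = 1*26 = 26
  bit 1 = 1: r = r^2 * 26 mod 43 = 26^2 * 26 = 31*26 = 32
  bit 2 = 1: r = r^2 * 26 mod 43 = 32^2 * 26 = 35*26 = 7
  bit 3 = 1: r = r^2 * 26 mod 43 = 7^2 * 26 = 6*26 = 27
  bit 4 = 0: r = r^2 mod 43 = 27^2 = 41
  -> A = 41
B = 26^24 mod 43  (bits of 24 = 11000)
  bit 0 = 1: r = r^2 * 26 mod 43 = 1^2 * 26 = 1*26 = 26
  bit 1 = 1: r = r^2 * 26 mod 43 = 26^2 * 26 = 31*26 = 32
  bit 2 = 0: r = r^2 mod 43 = 32^2 = 35
  bit 3 = 0: r = r^2 mod 43 = 35^2 = 21
  bit 4 = 0: r = r^2 mod 43 = 21^2 = 11
  -> B = 11
s = B^a = 11^30 mod 43  (bits of 30 = 11110)
  bit 0 = 1: r = r^2 * 11 mod 43 = 1^2 * 11 = 1*11 = 11
  bit 1 = 1: r = r^2 * 11 mod 43 = 11^2 * 11 = 35*11 = 41
  bit 2 = 1: r = r^2 * 11 mod 43 = 41^2 * 11 = 4*11 = 1
  bit 3 = 1: r = r^2 * 11 mod 43 = 1^2 * 11 = 1*11 = 11
  bit 4 = 0: r = r^2 mod 43 = 11^2 = 35
  -> s = B^a = 35

Answer: 41 11 35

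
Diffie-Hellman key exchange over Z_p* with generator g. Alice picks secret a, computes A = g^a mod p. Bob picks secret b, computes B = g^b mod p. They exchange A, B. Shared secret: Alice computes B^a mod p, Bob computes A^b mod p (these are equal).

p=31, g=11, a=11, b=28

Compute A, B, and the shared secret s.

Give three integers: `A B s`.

A = 11^11 mod 31  (bits of 11 = 1011)
  bit 0 = 1: r = r^2 * 11 mod 31 = 1^2 * 11 = 1*11 = 11
  bit 1 = 0: r = r^2 mod 31 = 11^2 = 28
  bit 2 = 1: r = r^2 * 11 mod 31 = 28^2 * 11 = 9*11 = 6
  bit 3 = 1: r = r^2 * 11 mod 31 = 6^2 * 11 = 5*11 = 24
  -> A = 24
B = 11^28 mod 31  (bits of 28 = 11100)
  bit 0 = 1: r = r^2 * 11 mod 31 = 1^2 * 11 = 1*11 = 11
  bit 1 = 1: r = r^2 * 11 mod 31 = 11^2 * 11 = 28*11 = 29
  bit 2 = 1: r = r^2 * 11 mod 31 = 29^2 * 11 = 4*11 = 13
  bit 3 = 0: r = r^2 mod 31 = 13^2 = 14
  bit 4 = 0: r = r^2 mod 31 = 14^2 = 10
  -> B = 10
s = B^a = 10^11 mod 31  (bits of 11 = 1011)
  bit 0 = 1: r = r^2 * 10 mod 31 = 1^2 * 10 = 1*10 = 10
  bit 1 = 0: r = r^2 mod 31 = 10^2 = 7
  bit 2 = 1: r = r^2 * 10 mod 31 = 7^2 * 10 = 18*10 = 25
  bit 3 = 1: r = r^2 * 10 mod 31 = 25^2 * 10 = 5*10 = 19
  -> s = B^a = 19

Answer: 24 10 19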